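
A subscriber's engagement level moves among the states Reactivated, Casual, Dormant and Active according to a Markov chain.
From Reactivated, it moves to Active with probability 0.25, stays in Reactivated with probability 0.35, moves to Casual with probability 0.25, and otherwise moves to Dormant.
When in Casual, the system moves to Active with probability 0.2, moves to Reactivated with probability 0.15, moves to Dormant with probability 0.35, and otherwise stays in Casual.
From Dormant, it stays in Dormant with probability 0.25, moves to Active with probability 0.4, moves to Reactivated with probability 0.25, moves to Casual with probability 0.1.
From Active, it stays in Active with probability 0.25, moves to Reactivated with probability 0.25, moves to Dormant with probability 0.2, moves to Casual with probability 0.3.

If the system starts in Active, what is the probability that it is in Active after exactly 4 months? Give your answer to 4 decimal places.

0.2736

Propagate the distribution vector 4 months from Active.
After 0 months: (0.0000, 0.0000, 0.0000, 1.0000)
After 1 month: (0.2500, 0.3000, 0.2000, 0.2500)
After 2 months: (0.2450, 0.2475, 0.2425, 0.2650)
After 3 months: (0.2498, 0.2393, 0.2370, 0.2740)
After 4 months: (0.2511, 0.2401, 0.2353, 0.2736)
P(in Active after 4 months) = 0.2736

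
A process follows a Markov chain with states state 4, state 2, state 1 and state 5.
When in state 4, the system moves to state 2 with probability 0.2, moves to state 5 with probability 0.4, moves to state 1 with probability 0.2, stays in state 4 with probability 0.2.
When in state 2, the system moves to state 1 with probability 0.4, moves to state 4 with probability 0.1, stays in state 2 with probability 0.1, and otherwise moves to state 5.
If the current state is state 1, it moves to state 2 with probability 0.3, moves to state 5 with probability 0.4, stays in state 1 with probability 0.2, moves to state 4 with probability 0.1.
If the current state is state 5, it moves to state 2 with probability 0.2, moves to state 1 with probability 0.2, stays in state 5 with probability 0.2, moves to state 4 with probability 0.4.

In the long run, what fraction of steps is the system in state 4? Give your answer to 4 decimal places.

Let the stationary distribution be π with π = πP and π_1 + π_2 + π_3 + π_4 = 1.
π_1 = 0.2·π_1 + 0.1·π_2 + 0.1·π_3 + 0.4·π_4
π_2 = 0.2·π_1 + 0.1·π_2 + 0.3·π_3 + 0.2·π_4
π_3 = 0.2·π_1 + 0.4·π_2 + 0.2·π_3 + 0.2·π_4
Solving with the normalization constraint gives π = (0.2222, 0.2037, 0.2407, 0.3333).
So the stationary probability of state 4 is 0.2222.

0.2222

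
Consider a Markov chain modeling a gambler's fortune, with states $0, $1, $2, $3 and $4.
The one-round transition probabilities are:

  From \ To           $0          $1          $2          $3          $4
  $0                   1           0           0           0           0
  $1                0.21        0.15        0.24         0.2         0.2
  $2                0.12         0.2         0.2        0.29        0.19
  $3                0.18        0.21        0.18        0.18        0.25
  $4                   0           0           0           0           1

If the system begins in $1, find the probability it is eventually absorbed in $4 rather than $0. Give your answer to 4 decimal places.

Let h(s) be the probability of absorption at $4 starting from transient state s. Then h($4) = 1 and h($0) = 0. By first-step analysis:
h($1) = 0.21·0 + 0.15·h($1) + 0.24·h($2) + 0.2·h($3) + 0.2·1
h($2) = 0.12·0 + 0.2·h($1) + 0.2·h($2) + 0.29·h($3) + 0.19·1
h($3) = 0.18·0 + 0.21·h($1) + 0.18·h($2) + 0.18·h($3) + 0.25·1
Solving: h($1) = 0.5315, h($2) = 0.5761, h($3) = 0.5674.
Starting from $1, the probability is 0.5315.

0.5315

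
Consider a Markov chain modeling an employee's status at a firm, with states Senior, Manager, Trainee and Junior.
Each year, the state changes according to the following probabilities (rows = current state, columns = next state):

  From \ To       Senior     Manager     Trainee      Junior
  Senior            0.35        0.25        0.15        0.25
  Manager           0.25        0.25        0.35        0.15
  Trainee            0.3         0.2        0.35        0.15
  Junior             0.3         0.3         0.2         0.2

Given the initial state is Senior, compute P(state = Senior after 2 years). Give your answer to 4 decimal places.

Propagate the distribution vector 2 years from Senior.
After 0 years: (1.0000, 0.0000, 0.0000, 0.0000)
After 1 year: (0.3500, 0.2500, 0.1500, 0.2500)
After 2 years: (0.3050, 0.2550, 0.2425, 0.1975)
P(in Senior after 2 years) = 0.3050

0.3050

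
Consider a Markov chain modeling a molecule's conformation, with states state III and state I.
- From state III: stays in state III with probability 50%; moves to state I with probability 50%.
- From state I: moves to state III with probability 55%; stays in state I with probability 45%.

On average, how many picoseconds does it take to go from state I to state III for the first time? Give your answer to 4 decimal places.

1.8182

Let t(s) be the expected number of picoseconds to first reach state III from state s, with t(state III) = 0. Conditioning on the first picosecond:
t(state I) = 1 + 0.45·t(state I)
Solving: t(state I) = 1.8182.
Expected picoseconds from state I to state III: 1.8182.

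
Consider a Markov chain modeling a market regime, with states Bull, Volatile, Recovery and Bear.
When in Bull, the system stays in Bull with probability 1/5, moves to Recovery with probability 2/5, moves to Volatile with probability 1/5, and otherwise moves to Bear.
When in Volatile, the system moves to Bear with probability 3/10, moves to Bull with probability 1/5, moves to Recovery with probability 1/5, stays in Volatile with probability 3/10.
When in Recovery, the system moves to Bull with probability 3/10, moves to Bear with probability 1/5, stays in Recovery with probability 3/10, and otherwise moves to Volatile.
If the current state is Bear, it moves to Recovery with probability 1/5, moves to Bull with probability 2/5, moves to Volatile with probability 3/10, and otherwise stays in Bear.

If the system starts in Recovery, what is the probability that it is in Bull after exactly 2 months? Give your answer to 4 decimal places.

Propagate the distribution vector 2 months from Recovery.
After 0 months: (0.0000, 0.0000, 1.0000, 0.0000)
After 1 month: (0.3000, 0.2000, 0.3000, 0.2000)
After 2 months: (0.2700, 0.2400, 0.2900, 0.2000)
P(in Bull after 2 months) = 0.2700

0.2700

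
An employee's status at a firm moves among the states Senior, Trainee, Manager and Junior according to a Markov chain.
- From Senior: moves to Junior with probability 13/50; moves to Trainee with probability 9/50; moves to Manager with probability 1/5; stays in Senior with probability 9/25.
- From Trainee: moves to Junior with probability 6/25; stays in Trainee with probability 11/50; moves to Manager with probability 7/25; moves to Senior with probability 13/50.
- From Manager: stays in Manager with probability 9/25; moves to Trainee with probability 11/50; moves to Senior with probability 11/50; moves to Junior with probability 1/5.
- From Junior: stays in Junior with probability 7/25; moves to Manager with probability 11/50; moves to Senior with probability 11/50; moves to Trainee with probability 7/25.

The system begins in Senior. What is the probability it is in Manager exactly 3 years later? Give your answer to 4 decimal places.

Propagate the distribution vector 3 years from Senior.
After 0 years: (1.0000, 0.0000, 0.0000, 0.0000)
After 1 year: (0.3600, 0.1800, 0.2000, 0.2600)
After 2 years: (0.2776, 0.2212, 0.2516, 0.2496)
After 3 years: (0.2677, 0.2239, 0.2629, 0.2455)
P(in Manager after 3 years) = 0.2629

0.2629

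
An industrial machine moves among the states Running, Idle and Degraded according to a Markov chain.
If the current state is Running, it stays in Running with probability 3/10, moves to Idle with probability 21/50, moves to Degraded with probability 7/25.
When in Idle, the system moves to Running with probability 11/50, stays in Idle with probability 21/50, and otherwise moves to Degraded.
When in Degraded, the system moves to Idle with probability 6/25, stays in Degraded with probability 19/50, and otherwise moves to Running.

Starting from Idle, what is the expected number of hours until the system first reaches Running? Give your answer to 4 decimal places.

3.5871

Let t(s) be the expected number of hours to first reach Running from state s, with t(Running) = 0. Conditioning on the first hour:
t(Idle) = 1 + 0.42·t(Idle) + 0.36·t(Degraded)
t(Degraded) = 1 + 0.24·t(Idle) + 0.38·t(Degraded)
Solving: t(Idle) = 3.5871, t(Degraded) = 3.0015.
Expected hours from Idle to Running: 3.5871.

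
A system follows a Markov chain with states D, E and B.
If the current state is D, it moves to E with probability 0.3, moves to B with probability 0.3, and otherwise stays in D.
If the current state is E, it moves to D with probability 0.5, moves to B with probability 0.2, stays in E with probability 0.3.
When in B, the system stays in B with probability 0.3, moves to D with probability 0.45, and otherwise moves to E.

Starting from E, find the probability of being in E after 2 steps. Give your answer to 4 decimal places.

Sum over the intermediate state after 1 step:
P = P(E→D)·P(D→E) + P(E→E)·P(E→E) + P(E→B)·P(B→E)
  = 0.5×0.3 + 0.3×0.3 + 0.2×0.25
  = 0.1500 + 0.0900 + 0.0500 = 0.2900

0.2900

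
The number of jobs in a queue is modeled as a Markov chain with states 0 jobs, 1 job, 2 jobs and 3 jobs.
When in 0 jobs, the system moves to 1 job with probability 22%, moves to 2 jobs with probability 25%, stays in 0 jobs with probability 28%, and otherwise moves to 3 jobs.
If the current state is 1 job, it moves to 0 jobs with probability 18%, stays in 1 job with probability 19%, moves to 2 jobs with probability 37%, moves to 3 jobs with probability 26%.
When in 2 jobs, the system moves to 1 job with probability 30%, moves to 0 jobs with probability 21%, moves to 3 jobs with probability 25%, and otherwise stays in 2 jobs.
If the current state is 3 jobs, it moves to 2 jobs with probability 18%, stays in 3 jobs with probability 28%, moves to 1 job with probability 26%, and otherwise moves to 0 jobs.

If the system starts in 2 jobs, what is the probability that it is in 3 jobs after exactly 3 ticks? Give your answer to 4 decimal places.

0.2602

Propagate the distribution vector 3 ticks from 2 jobs.
After 0 ticks: (0.0000, 0.0000, 1.0000, 0.0000)
After 1 tick: (0.2100, 0.3000, 0.2400, 0.2500)
After 2 ticks: (0.2332, 0.2402, 0.2661, 0.2605)
After 3 ticks: (0.2374, 0.2445, 0.2579, 0.2602)
P(in 3 jobs after 3 ticks) = 0.2602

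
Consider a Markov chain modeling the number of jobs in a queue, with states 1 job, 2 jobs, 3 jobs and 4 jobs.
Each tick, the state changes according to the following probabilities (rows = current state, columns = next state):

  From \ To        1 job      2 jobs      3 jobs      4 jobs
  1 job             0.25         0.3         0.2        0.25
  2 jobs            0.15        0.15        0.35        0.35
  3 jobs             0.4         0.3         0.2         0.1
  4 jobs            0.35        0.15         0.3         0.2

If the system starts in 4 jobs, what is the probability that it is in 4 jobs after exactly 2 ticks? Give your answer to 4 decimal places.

Propagate the distribution vector 2 ticks from 4 jobs.
After 0 ticks: (0.0000, 0.0000, 0.0000, 1.0000)
After 1 tick: (0.3500, 0.1500, 0.3000, 0.2000)
After 2 ticks: (0.3000, 0.2475, 0.2425, 0.2100)
P(in 4 jobs after 2 ticks) = 0.2100

0.2100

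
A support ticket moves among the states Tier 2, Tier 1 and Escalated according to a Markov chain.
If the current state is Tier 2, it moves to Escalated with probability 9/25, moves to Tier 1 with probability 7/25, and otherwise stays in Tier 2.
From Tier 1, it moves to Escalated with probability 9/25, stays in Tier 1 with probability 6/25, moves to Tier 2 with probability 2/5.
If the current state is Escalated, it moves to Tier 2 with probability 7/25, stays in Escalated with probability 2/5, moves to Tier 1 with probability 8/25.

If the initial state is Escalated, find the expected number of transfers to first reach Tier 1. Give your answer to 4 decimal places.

3.2486

Let t(s) be the expected number of transfers to first reach Tier 1 from state s, with t(Tier 1) = 0. Conditioning on the first transfer:
t(Tier 2) = 1 + 0.36·t(Tier 2) + 0.36·t(Escalated)
t(Escalated) = 1 + 0.28·t(Tier 2) + 0.4·t(Escalated)
Solving: t(Tier 2) = 3.3898, t(Escalated) = 3.2486.
Expected transfers from Escalated to Tier 1: 3.2486.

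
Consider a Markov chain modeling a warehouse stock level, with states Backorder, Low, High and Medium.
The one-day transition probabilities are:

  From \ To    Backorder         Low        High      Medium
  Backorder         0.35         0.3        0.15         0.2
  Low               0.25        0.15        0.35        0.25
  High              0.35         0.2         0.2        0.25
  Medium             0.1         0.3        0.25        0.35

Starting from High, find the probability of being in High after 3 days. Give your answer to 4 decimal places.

Propagate the distribution vector 3 days from High.
After 0 days: (0.0000, 0.0000, 1.0000, 0.0000)
After 1 day: (0.3500, 0.2000, 0.2000, 0.2500)
After 2 days: (0.2675, 0.2500, 0.2250, 0.2575)
After 3 days: (0.2606, 0.2400, 0.2370, 0.2624)
P(in High after 3 days) = 0.2370

0.2370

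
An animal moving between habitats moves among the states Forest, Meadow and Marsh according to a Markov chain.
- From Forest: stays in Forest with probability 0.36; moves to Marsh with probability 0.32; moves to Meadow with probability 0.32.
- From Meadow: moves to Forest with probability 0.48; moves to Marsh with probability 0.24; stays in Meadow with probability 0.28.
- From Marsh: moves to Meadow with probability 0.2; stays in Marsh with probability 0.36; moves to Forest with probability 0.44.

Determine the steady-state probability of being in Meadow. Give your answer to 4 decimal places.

Let the stationary distribution be π with π = πP and π_1 + π_2 + π_3 = 1.
π_1 = 0.36·π_1 + 0.48·π_2 + 0.44·π_3
π_2 = 0.32·π_1 + 0.28·π_2 + 0.2·π_3
Solving with the normalization constraint gives π = (0.4175, 0.2718, 0.3107).
So the stationary probability of Meadow is 0.2718.

0.2718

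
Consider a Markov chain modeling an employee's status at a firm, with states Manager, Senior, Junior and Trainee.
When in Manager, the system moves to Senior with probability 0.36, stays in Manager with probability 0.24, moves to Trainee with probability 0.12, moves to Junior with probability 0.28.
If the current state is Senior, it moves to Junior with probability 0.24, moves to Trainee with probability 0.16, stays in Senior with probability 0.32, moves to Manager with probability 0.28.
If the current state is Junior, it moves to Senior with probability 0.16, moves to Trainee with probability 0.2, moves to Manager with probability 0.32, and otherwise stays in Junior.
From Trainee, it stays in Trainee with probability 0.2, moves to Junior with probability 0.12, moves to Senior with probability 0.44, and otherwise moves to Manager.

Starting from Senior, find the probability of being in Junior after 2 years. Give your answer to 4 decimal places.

0.2512

Propagate the distribution vector 2 years from Senior.
After 0 years: (0.0000, 1.0000, 0.0000, 0.0000)
After 1 year: (0.2800, 0.3200, 0.2400, 0.1600)
After 2 years: (0.2720, 0.3120, 0.2512, 0.1648)
P(in Junior after 2 years) = 0.2512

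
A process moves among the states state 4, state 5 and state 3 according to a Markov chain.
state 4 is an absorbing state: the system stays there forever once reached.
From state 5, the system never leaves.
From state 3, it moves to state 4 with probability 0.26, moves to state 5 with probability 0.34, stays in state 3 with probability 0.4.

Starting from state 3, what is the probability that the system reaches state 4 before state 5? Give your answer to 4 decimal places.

0.4333

Let h(s) be the probability of absorption at state 4 starting from transient state s. Then h(state 4) = 1 and h(state 5) = 0. By first-step analysis:
h(state 3) = 0.26·1 + 0.34·0 + 0.4·h(state 3)
Solving: h(state 3) = 0.4333.
Starting from state 3, the probability is 0.4333.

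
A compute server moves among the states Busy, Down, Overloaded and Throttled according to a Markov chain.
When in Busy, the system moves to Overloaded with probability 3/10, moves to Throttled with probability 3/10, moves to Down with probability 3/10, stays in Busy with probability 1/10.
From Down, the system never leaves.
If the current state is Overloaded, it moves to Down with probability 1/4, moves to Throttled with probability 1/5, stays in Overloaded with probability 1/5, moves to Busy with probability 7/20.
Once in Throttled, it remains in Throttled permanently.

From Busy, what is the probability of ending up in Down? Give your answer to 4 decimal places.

0.5122

Let h(s) be the probability of absorption at Down starting from transient state s. Then h(Down) = 1 and h(Throttled) = 0. By first-step analysis:
h(Busy) = 0.1·h(Busy) + 0.3·1 + 0.3·h(Overloaded) + 0.3·0
h(Overloaded) = 0.35·h(Busy) + 0.25·1 + 0.2·h(Overloaded) + 0.2·0
Solving: h(Busy) = 0.5122, h(Overloaded) = 0.5366.
Starting from Busy, the probability is 0.5122.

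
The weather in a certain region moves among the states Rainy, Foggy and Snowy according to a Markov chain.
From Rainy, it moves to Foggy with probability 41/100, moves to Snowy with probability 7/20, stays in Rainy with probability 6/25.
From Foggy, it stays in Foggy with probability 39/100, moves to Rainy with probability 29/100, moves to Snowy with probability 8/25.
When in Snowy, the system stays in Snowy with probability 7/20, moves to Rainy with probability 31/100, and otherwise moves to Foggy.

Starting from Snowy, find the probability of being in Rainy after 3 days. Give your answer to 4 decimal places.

Propagate the distribution vector 3 days from Snowy.
After 0 days: (0.0000, 0.0000, 1.0000)
After 1 day: (0.3100, 0.3400, 0.3500)
After 2 days: (0.2815, 0.3787, 0.3398)
After 3 days: (0.2827, 0.3786, 0.3386)
P(in Rainy after 3 days) = 0.2827

0.2827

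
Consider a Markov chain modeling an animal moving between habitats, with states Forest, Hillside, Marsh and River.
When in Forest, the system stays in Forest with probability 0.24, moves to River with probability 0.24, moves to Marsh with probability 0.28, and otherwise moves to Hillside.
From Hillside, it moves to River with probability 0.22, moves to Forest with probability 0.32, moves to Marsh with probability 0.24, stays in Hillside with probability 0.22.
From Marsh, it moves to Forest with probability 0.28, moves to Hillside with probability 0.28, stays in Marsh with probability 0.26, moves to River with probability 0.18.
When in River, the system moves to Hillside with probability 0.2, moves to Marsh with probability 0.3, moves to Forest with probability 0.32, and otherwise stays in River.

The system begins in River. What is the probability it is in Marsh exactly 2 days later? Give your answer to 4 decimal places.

0.2696

Propagate the distribution vector 2 days from River.
After 0 days: (0.0000, 0.0000, 0.0000, 1.0000)
After 1 day: (0.3200, 0.2000, 0.3000, 0.1800)
After 2 days: (0.2824, 0.2408, 0.2696, 0.2072)
P(in Marsh after 2 days) = 0.2696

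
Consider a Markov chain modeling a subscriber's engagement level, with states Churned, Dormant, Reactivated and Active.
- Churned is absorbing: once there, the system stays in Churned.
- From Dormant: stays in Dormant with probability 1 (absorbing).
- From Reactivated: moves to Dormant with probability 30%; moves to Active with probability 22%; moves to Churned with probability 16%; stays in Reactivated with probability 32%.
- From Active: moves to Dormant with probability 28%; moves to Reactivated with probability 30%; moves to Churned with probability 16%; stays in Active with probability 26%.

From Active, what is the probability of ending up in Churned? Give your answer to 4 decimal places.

Let h(s) be the probability of absorption at Churned starting from transient state s. Then h(Churned) = 1 and h(Dormant) = 0. By first-step analysis:
h(Reactivated) = 0.16·1 + 0.3·0 + 0.32·h(Reactivated) + 0.22·h(Active)
h(Active) = 0.16·1 + 0.28·0 + 0.3·h(Reactivated) + 0.26·h(Active)
Solving: h(Reactivated) = 0.3513, h(Active) = 0.3586.
Starting from Active, the probability is 0.3586.

0.3586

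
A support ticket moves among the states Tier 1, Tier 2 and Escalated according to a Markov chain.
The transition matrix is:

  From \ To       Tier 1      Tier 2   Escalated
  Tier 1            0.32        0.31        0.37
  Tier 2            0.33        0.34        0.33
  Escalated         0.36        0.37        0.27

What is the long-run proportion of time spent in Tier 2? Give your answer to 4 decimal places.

0.3396

Let the stationary distribution be π with π = πP and π_1 + π_2 + π_3 = 1.
π_1 = 0.32·π_1 + 0.33·π_2 + 0.36·π_3
π_2 = 0.31·π_1 + 0.34·π_2 + 0.37·π_3
Solving with the normalization constraint gives π = (0.3364, 0.3396, 0.3240).
So the stationary probability of Tier 2 is 0.3396.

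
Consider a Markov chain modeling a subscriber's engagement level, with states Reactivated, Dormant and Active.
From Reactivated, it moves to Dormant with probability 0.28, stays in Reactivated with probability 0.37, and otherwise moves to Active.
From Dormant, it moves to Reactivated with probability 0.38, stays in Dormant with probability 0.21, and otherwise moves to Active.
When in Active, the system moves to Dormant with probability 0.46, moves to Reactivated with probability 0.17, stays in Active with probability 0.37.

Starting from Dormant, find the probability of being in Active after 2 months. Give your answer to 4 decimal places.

0.3708

Sum over the intermediate state after 1 month:
P = P(Dormant→Reactivated)·P(Reactivated→Active) + P(Dormant→Dormant)·P(Dormant→Active) + P(Dormant→Active)·P(Active→Active)
  = 0.38×0.35 + 0.21×0.41 + 0.41×0.37
  = 0.1330 + 0.0861 + 0.1517 = 0.3708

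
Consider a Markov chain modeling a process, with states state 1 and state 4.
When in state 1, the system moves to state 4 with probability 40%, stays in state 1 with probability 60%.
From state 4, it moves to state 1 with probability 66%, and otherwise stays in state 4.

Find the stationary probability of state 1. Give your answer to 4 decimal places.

0.6226

Let the stationary distribution be π with π = πP and π_1 + π_2 = 1.
π_1 = 0.6·π_1 + 0.66·π_2
Solving with the normalization constraint gives π = (0.6226, 0.3774).
So the stationary probability of state 1 is 0.6226.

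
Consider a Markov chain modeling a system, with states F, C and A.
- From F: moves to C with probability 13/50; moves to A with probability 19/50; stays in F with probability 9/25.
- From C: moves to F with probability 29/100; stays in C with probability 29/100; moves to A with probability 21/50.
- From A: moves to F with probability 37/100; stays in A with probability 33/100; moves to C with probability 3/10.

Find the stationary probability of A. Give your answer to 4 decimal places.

0.3727

Let the stationary distribution be π with π = πP and π_1 + π_2 + π_3 = 1.
π_1 = 0.36·π_1 + 0.29·π_2 + 0.37·π_3
π_2 = 0.26·π_1 + 0.29·π_2 + 0.3·π_3
Solving with the normalization constraint gives π = (0.3439, 0.2834, 0.3727).
So the stationary probability of A is 0.3727.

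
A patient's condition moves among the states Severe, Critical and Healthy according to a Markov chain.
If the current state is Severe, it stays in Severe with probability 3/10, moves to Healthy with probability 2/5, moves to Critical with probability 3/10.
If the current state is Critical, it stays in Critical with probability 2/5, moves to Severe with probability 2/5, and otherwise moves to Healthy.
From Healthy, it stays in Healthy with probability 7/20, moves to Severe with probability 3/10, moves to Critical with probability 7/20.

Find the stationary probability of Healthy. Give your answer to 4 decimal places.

Let the stationary distribution be π with π = πP and π_1 + π_2 + π_3 = 1.
π_1 = 0.3·π_1 + 0.4·π_2 + 0.3·π_3
π_2 = 0.3·π_1 + 0.4·π_2 + 0.35·π_3
Solving with the normalization constraint gives π = (0.3351, 0.3508, 0.3141).
So the stationary probability of Healthy is 0.3141.

0.3141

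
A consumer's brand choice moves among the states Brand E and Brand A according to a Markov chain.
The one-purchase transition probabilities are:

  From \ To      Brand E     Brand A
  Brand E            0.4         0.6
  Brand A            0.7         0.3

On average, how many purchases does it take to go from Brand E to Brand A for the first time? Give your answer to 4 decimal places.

1.6667

Let t(s) be the expected number of purchases to first reach Brand A from state s, with t(Brand A) = 0. Conditioning on the first purchase:
t(Brand E) = 1 + 0.4·t(Brand E)
Solving: t(Brand E) = 1.6667.
Expected purchases from Brand E to Brand A: 1.6667.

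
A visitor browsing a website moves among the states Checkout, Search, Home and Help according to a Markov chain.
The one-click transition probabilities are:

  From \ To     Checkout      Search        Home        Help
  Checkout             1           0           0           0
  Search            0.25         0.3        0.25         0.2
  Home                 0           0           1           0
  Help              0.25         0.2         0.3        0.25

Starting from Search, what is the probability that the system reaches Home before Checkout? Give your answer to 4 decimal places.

Let h(s) be the probability of absorption at Home starting from transient state s. Then h(Home) = 1 and h(Checkout) = 0. By first-step analysis:
h(Search) = 0.25·0 + 0.3·h(Search) + 0.25·1 + 0.2·h(Help)
h(Help) = 0.25·0 + 0.2·h(Search) + 0.3·1 + 0.25·h(Help)
Solving: h(Search) = 0.5103, h(Help) = 0.5361.
Starting from Search, the probability is 0.5103.

0.5103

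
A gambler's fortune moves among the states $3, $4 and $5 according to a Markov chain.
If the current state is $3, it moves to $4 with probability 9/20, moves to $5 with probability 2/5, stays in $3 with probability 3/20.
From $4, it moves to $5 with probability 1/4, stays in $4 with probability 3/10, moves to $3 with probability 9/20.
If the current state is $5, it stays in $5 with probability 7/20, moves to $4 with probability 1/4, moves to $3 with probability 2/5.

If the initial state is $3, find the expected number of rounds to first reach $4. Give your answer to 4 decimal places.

Let t(s) be the expected number of rounds to first reach $4 from state s, with t($4) = 0. Conditioning on the first round:
t($3) = 1 + 0.15·t($3) + 0.4·t($5)
t($5) = 1 + 0.4·t($3) + 0.35·t($5)
Solving: t($3) = 2.6752, t($5) = 3.1847.
Expected rounds from $3 to $4: 2.6752.

2.6752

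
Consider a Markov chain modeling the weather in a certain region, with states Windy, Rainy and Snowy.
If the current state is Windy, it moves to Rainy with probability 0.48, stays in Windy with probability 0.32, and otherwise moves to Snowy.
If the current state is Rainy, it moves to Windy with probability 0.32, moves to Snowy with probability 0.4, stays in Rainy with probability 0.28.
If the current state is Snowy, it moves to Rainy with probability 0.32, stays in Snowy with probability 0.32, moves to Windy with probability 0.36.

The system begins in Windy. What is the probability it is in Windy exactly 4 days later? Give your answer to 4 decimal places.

Propagate the distribution vector 4 days from Windy.
After 0 days: (1.0000, 0.0000, 0.0000)
After 1 day: (0.3200, 0.4800, 0.2000)
After 2 days: (0.3280, 0.3520, 0.3200)
After 3 days: (0.3328, 0.3584, 0.3088)
After 4 days: (0.3324, 0.3589, 0.3087)
P(in Windy after 4 days) = 0.3324

0.3324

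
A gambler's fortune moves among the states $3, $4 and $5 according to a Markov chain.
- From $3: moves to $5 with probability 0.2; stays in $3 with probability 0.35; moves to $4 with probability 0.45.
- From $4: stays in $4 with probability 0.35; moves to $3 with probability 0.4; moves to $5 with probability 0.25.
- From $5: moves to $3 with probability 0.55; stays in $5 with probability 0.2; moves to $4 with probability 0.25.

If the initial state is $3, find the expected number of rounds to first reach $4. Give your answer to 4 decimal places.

Let t(s) be the expected number of rounds to first reach $4 from state s, with t($4) = 0. Conditioning on the first round:
t($3) = 1 + 0.35·t($3) + 0.2·t($5)
t($5) = 1 + 0.55·t($3) + 0.2·t($5)
Solving: t($3) = 2.4390, t($5) = 2.9268.
Expected rounds from $3 to $4: 2.4390.

2.4390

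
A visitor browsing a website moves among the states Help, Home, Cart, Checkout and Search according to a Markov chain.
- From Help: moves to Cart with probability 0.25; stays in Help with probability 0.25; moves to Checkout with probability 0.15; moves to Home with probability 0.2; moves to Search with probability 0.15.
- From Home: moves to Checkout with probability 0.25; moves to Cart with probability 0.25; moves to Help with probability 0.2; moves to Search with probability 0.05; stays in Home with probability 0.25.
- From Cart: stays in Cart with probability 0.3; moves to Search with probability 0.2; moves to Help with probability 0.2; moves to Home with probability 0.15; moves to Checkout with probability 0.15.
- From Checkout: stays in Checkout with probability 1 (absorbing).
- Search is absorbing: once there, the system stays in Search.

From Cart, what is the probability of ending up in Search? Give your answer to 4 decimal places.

0.4923

Let h(s) be the probability of absorption at Search starting from transient state s. Then h(Search) = 1 and h(Checkout) = 0. By first-step analysis:
h(Help) = 0.25·h(Help) + 0.2·h(Home) + 0.25·h(Cart) + 0.15·0 + 0.15·1
h(Home) = 0.2·h(Help) + 0.25·h(Home) + 0.25·h(Cart) + 0.25·0 + 0.05·1
h(Cart) = 0.2·h(Help) + 0.15·h(Home) + 0.3·h(Cart) + 0.15·0 + 0.2·1
Solving: h(Help) = 0.4582, h(Home) = 0.3529, h(Cart) = 0.4923.
Starting from Cart, the probability is 0.4923.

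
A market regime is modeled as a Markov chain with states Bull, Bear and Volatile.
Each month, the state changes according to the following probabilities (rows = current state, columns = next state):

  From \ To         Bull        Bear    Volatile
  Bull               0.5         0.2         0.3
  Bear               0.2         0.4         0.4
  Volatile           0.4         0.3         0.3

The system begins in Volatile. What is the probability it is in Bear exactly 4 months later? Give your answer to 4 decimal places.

Propagate the distribution vector 4 months from Volatile.
After 0 months: (0.0000, 0.0000, 1.0000)
After 1 month: (0.4000, 0.3000, 0.3000)
After 2 months: (0.3800, 0.2900, 0.3300)
After 3 months: (0.3800, 0.2910, 0.3290)
After 4 months: (0.3798, 0.2911, 0.3291)
P(in Bear after 4 months) = 0.2911

0.2911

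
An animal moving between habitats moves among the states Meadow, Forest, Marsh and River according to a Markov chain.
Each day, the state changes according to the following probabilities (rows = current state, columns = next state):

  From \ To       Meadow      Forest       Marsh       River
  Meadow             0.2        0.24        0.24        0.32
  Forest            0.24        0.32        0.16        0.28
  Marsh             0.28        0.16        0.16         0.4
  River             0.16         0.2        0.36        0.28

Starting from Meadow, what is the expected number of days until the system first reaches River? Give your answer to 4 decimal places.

3.0617

Let t(s) be the expected number of days to first reach River from state s, with t(River) = 0. Conditioning on the first day:
t(Meadow) = 1 + 0.2·t(Meadow) + 0.24·t(Forest) + 0.24·t(Marsh)
t(Forest) = 1 + 0.24·t(Meadow) + 0.32·t(Forest) + 0.16·t(Marsh)
t(Marsh) = 1 + 0.28·t(Meadow) + 0.16·t(Forest) + 0.16·t(Marsh)
Solving: t(Meadow) = 3.0617, t(Forest) = 3.2156, t(Marsh) = 2.8235.
Expected days from Meadow to River: 3.0617.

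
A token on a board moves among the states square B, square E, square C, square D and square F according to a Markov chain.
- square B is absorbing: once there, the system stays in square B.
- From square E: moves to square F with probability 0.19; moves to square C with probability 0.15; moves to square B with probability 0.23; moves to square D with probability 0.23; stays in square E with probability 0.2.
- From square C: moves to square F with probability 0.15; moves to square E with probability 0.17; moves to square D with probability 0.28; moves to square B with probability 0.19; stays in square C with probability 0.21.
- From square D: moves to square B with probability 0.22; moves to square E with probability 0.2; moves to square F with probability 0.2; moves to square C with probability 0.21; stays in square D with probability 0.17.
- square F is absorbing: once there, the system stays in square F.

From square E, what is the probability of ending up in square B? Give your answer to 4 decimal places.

0.5437

Let h(s) be the probability of absorption at square B starting from transient state s. Then h(square B) = 1 and h(square F) = 0. By first-step analysis:
h(square E) = 0.23·1 + 0.2·h(square E) + 0.15·h(square C) + 0.23·h(square D) + 0.19·0
h(square C) = 0.19·1 + 0.17·h(square E) + 0.21·h(square C) + 0.28·h(square D) + 0.15·0
h(square D) = 0.22·1 + 0.2·h(square E) + 0.21·h(square C) + 0.17·h(square D) + 0.2·0
Solving: h(square E) = 0.5437, h(square C) = 0.5469, h(square D) = 0.5345.
Starting from square E, the probability is 0.5437.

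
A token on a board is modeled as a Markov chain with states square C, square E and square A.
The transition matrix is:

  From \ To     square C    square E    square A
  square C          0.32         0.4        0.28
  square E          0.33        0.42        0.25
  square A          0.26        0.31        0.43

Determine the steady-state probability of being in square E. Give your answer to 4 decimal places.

0.3791

Let the stationary distribution be π with π = πP and π_1 + π_2 + π_3 = 1.
π_1 = 0.32·π_1 + 0.33·π_2 + 0.26·π_3
π_2 = 0.4·π_1 + 0.42·π_2 + 0.31·π_3
Solving with the normalization constraint gives π = (0.3048, 0.3791, 0.3160).
So the stationary probability of square E is 0.3791.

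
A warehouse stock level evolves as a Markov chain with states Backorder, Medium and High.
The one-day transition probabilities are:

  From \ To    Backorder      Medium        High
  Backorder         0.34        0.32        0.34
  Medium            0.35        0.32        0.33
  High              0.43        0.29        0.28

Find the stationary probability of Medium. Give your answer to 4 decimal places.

Let the stationary distribution be π with π = πP and π_1 + π_2 + π_3 = 1.
π_1 = 0.34·π_1 + 0.35·π_2 + 0.43·π_3
π_2 = 0.32·π_1 + 0.32·π_2 + 0.29·π_3
Solving with the normalization constraint gives π = (0.3717, 0.3105, 0.3178).
So the stationary probability of Medium is 0.3105.

0.3105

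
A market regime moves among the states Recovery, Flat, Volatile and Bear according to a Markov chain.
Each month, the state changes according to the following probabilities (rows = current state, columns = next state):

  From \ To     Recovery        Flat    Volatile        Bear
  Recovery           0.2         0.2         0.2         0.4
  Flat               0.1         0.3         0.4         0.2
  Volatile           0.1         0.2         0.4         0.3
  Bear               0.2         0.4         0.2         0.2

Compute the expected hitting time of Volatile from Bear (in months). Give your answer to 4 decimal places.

Let t(s) be the expected number of months to first reach Volatile from state s, with t(Volatile) = 0. Conditioning on the first month:
t(Recovery) = 1 + 0.2·t(Recovery) + 0.2·t(Flat) + 0.4·t(Bear)
t(Flat) = 1 + 0.1·t(Recovery) + 0.3·t(Flat) + 0.2·t(Bear)
t(Bear) = 1 + 0.2·t(Recovery) + 0.4·t(Flat) + 0.2·t(Bear)
Solving: t(Recovery) = 3.8889, t(Flat) = 3.0556, t(Bear) = 3.7500.
Expected months from Bear to Volatile: 3.7500.

3.7500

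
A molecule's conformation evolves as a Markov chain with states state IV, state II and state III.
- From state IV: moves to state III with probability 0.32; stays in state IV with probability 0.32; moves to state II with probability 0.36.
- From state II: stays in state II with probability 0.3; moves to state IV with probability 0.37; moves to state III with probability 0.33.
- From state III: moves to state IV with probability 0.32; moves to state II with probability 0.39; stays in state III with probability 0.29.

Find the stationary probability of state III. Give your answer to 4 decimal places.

0.3141

Let the stationary distribution be π with π = πP and π_1 + π_2 + π_3 = 1.
π_1 = 0.32·π_1 + 0.37·π_2 + 0.32·π_3
π_2 = 0.36·π_1 + 0.3·π_2 + 0.39·π_3
Solving with the normalization constraint gives π = (0.3374, 0.3485, 0.3141).
So the stationary probability of state III is 0.3141.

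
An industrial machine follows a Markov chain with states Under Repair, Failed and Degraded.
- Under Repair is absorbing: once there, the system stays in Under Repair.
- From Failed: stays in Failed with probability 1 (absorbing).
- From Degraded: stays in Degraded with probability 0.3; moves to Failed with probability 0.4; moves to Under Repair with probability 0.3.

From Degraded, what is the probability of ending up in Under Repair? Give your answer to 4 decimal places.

0.4286

Let h(s) be the probability of absorption at Under Repair starting from transient state s. Then h(Under Repair) = 1 and h(Failed) = 0. By first-step analysis:
h(Degraded) = 0.3·1 + 0.4·0 + 0.3·h(Degraded)
Solving: h(Degraded) = 0.4286.
Starting from Degraded, the probability is 0.4286.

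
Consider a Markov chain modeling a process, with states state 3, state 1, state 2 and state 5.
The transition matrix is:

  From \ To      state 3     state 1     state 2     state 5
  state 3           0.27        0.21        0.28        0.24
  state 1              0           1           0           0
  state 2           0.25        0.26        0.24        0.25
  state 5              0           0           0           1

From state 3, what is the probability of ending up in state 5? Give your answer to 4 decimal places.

0.5206

Let h(s) be the probability of absorption at state 5 starting from transient state s. Then h(state 5) = 1 and h(state 1) = 0. By first-step analysis:
h(state 3) = 0.27·h(state 3) + 0.21·0 + 0.28·h(state 2) + 0.24·1
h(state 2) = 0.25·h(state 3) + 0.26·0 + 0.24·h(state 2) + 0.25·1
Solving: h(state 3) = 0.5206, h(state 2) = 0.5002.
Starting from state 3, the probability is 0.5206.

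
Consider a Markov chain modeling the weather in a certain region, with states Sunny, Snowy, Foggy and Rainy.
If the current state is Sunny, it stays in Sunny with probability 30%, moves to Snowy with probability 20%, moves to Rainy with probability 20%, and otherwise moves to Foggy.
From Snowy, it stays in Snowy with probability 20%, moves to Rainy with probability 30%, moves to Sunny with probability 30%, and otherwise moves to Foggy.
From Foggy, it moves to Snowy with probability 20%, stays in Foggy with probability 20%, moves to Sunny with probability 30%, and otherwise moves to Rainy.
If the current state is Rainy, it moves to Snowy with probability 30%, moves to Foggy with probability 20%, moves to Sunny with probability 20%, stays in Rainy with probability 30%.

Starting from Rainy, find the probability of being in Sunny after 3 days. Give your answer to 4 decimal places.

Propagate the distribution vector 3 days from Rainy.
After 0 days: (0.0000, 0.0000, 0.0000, 1.0000)
After 1 day: (0.2000, 0.3000, 0.2000, 0.3000)
After 2 days: (0.2700, 0.2300, 0.2200, 0.2800)
After 3 days: (0.2720, 0.2280, 0.2270, 0.2730)
P(in Sunny after 3 days) = 0.2720

0.2720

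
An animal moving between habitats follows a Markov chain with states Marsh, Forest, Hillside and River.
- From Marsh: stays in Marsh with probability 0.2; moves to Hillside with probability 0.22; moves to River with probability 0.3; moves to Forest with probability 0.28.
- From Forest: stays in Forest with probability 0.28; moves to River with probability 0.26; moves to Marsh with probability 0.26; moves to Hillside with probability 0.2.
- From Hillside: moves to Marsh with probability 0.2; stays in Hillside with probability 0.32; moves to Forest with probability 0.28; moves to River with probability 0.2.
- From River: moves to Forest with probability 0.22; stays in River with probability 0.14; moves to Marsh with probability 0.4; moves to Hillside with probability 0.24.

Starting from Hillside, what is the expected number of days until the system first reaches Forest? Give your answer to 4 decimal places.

Let t(s) be the expected number of days to first reach Forest from state s, with t(Forest) = 0. Conditioning on the first day:
t(Marsh) = 1 + 0.2·t(Marsh) + 0.22·t(Hillside) + 0.3·t(River)
t(Hillside) = 1 + 0.2·t(Marsh) + 0.32·t(Hillside) + 0.2·t(River)
t(River) = 1 + 0.4·t(Marsh) + 0.24·t(Hillside) + 0.14·t(River)
Solving: t(Marsh) = 3.7626, t(Hillside) = 3.7410, t(River) = 3.9568.
Expected days from Hillside to Forest: 3.7410.

3.7410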